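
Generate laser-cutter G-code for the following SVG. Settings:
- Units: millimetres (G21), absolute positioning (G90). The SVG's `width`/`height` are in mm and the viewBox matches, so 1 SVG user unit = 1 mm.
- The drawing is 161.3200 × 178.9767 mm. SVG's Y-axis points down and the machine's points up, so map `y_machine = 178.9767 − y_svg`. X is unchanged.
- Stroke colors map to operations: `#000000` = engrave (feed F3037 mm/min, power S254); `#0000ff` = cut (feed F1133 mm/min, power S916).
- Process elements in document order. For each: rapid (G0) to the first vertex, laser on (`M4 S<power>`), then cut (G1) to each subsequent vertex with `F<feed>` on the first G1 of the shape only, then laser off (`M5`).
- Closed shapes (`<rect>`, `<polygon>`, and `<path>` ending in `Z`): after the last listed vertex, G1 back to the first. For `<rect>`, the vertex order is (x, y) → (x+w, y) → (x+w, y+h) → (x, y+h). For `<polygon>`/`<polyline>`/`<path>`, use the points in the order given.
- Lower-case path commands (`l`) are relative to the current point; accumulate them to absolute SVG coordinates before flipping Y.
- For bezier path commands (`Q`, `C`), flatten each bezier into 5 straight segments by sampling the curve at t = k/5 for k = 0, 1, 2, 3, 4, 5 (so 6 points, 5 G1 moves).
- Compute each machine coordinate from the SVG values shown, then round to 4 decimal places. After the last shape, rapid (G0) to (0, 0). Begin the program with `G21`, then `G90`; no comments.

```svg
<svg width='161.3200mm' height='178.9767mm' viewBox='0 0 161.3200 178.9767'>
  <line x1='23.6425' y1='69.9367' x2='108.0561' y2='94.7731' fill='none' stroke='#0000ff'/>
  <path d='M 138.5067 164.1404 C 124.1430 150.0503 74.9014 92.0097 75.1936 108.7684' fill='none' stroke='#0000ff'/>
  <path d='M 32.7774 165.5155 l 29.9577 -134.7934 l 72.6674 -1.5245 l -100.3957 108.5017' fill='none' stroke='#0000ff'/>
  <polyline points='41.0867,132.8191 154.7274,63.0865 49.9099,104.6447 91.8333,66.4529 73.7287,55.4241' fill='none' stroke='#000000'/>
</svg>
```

G21
G90
G0 X23.6425 Y109.0400
M4 S916
G1 X108.0561 Y84.2036 F1133
M5
G0 X138.5067 Y14.8363
M4 S916
G1 X126.3784 Y27.6144 F1133
G1 X109.9312 Y45.2407
G1 X93.2168 Y62.0151
G1 X80.2870 Y72.2376
G1 X75.1936 Y70.2083
M5
G0 X32.7774 Y13.4612
M4 S916
G1 X62.7351 Y148.2546 F1133
G1 X135.4025 Y149.7791
G1 X35.0068 Y41.2774
M5
G0 X41.0867 Y46.1576
M4 S254
G1 X154.7274 Y115.8902 F3037
G1 X49.9099 Y74.3320
G1 X91.8333 Y112.5238
G1 X73.7287 Y123.5526
M5
G0 X0.0000 Y0.0000

Since the viewBox matches the mm dimensions, user units are millimetres directly. The only transform is the Y-flip y_m = 178.9767 − y_svg.

Shape 1 is a line segment drawn with `<line>`. Its stroke #0000ff means cut at S916, F1133. After flipping Y the toolpath is (23.6425,109.0400) → (108.0561,84.2036).

Shape 2 is a cubic bezier drawn with `<path>`. Its stroke #0000ff means cut at S916, F1133. After flipping Y the toolpath is (138.5067,14.8363) → (126.3784,27.6144) → (109.9312,45.2407) → (93.2168,62.0151) → (80.2870,72.2376) → (75.1936,70.2083).

Shape 3 is a open polyline drawn with `<path>`. Its stroke #0000ff means cut at S916, F1133. After flipping Y the toolpath is (32.7774,13.4612) → (62.7351,148.2546) → (135.4025,149.7791) → (35.0068,41.2774).

Shape 4 is a open polyline drawn with `<polyline>`. Its stroke #000000 means engrave at S254, F3037. After flipping Y the toolpath is (41.0867,46.1576) → (154.7274,115.8902) → (49.9099,74.3320) → (91.8333,112.5238) → (73.7287,123.5526).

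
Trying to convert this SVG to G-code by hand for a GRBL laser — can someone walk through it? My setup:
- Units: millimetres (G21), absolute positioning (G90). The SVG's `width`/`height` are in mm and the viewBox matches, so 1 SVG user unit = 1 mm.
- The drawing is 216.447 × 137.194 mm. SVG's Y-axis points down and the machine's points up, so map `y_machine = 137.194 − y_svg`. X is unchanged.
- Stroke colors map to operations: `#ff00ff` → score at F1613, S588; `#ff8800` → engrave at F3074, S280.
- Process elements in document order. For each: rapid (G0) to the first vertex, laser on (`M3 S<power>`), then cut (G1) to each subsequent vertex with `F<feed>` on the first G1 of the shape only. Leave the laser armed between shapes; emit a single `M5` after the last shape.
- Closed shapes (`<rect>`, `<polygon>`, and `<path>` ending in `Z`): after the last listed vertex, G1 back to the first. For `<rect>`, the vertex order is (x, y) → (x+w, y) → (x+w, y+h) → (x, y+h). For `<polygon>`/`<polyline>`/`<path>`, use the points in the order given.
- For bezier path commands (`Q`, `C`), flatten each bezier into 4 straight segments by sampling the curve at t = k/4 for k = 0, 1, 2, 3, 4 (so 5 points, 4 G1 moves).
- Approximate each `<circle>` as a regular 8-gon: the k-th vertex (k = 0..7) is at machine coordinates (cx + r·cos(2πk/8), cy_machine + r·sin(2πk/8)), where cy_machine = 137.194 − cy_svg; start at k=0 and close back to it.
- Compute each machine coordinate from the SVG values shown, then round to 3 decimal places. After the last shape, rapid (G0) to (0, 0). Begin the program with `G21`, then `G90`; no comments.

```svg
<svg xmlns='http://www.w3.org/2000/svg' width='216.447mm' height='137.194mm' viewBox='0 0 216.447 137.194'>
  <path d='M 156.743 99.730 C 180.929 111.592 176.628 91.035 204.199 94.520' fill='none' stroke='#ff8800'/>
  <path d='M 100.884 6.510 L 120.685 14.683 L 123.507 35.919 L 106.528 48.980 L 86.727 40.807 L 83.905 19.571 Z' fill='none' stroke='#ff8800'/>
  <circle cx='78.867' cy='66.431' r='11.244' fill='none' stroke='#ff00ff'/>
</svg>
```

G21
G90
G0 X156.743 Y37.464
M3 S280
G1 X170.484 Y33.764 F3074
G1 X179.202 Y36.928
G1 X188.554 Y41.662
G1 X204.199 Y42.674
G0 X100.884 Y130.684
M3 S280
G1 X120.685 Y122.511 F3074
G1 X123.507 Y101.275
G1 X106.528 Y88.214
G1 X86.727 Y96.387
G1 X83.905 Y117.623
G1 X100.884 Y130.684
G0 X90.111 Y70.763
M3 S588
G1 X86.818 Y78.714 F1613
G1 X78.867 Y82.007
G1 X70.916 Y78.714
G1 X67.623 Y70.763
G1 X70.916 Y62.812
G1 X78.867 Y59.519
G1 X86.818 Y62.812
G1 X90.111 Y70.763
M5
G0 X0.000 Y0.000

Since the viewBox matches the mm dimensions, user units are millimetres directly. The only transform is the Y-flip y_m = 137.194 − y_svg.

Shape 1 is a cubic bezier drawn with `<path>`. Its stroke #ff8800 means engrave at S280, F3074. After flipping Y the toolpath is (156.743,37.464) → (170.484,33.764) → (179.202,36.928) → (188.554,41.662) → (204.199,42.674).

Shape 2 is a regular polygon drawn with `<path>`. Its stroke #ff8800 means engrave at S280, F3074. After flipping Y the toolpath is (100.884,130.684) → (120.685,122.511) → (123.507,101.275) → (106.528,88.214) → (86.727,96.387) → (83.905,117.623) → (100.884,130.684), returning to the start.

Shape 3 is a circle drawn with `<circle>`. Its stroke #ff00ff means score at S588, F1613. After flipping Y the toolpath is (90.111,70.763) → (86.818,78.714) → (78.867,82.007) → (70.916,78.714) → (67.623,70.763) → (70.916,62.812) → (78.867,59.519) → (86.818,62.812) → (90.111,70.763), returning to the start.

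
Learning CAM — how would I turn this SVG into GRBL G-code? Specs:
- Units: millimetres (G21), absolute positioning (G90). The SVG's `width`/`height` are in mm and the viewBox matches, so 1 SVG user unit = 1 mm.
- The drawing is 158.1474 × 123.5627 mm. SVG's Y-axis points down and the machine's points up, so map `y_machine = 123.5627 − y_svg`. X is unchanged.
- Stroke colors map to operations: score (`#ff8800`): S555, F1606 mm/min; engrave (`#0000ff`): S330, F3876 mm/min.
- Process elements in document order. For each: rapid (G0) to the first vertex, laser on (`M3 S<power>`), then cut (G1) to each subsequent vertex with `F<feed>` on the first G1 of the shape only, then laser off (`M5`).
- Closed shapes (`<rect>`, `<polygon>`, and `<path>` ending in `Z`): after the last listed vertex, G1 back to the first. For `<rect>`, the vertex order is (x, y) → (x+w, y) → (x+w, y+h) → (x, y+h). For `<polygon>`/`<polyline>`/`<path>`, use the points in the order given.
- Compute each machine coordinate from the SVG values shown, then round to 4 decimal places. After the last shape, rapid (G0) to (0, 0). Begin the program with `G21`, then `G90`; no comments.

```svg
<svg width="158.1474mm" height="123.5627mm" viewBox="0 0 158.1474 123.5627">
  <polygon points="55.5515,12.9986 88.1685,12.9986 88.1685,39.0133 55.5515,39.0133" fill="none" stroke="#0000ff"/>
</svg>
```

viewBox `0 0 158.1474 123.5627` with mm width/height → 1 unit = 1 mm. Flip: y_m = 123.5627 − y_svg.

**Shape 1** — `<polygon>` rectangle, stroke `#0000ff` → engrave (S330, F3876). Machine vertices: (55.5515,110.5641) → (88.1685,110.5641) → (88.1685,84.5494) → (55.5515,84.5494) → (55.5515,110.5641). Closed: final G1 returns to the first vertex.

G21
G90
G0 X55.5515 Y110.5641
M3 S330
G1 X88.1685 Y110.5641 F3876
G1 X88.1685 Y84.5494
G1 X55.5515 Y84.5494
G1 X55.5515 Y110.5641
M5
G0 X0.0000 Y0.0000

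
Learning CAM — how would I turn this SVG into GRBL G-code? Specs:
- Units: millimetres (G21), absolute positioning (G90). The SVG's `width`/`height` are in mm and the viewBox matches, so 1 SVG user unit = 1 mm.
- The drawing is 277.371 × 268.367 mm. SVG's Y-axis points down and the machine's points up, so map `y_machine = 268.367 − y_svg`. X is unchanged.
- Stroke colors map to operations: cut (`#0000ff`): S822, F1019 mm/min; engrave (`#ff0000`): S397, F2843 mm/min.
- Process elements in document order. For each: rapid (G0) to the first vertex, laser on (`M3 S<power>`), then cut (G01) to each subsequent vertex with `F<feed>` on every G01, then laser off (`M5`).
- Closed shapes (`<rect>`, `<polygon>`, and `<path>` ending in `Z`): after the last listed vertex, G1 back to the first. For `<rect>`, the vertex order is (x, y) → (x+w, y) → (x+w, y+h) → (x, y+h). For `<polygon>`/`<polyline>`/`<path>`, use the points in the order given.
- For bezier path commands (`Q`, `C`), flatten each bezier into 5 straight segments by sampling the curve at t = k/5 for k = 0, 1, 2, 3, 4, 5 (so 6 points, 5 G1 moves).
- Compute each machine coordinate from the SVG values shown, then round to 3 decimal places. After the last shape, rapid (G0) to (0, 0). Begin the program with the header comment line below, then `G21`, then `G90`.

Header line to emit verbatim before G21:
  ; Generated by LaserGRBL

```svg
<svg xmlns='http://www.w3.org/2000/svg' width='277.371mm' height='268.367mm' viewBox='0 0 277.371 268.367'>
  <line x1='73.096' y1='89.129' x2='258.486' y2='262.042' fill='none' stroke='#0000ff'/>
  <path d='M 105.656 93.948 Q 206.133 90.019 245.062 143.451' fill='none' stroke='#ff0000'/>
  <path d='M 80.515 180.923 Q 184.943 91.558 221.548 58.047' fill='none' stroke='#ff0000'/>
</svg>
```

; Generated by LaserGRBL
G21
G90
G0 X73.096 Y179.238
M3 S822
G01 X258.486 Y6.325 F1019
M5
G0 X105.656 Y174.419
M3 S397
G01 X143.385 Y173.696 F2843
G01 X176.190 Y168.384 F2843
G01 X204.071 Y158.484 F2843
G01 X227.028 Y143.994 F2843
G01 X245.062 Y124.916 F2843
M5
G0 X80.515 Y87.444
M3 S397
G01 X119.573 Y120.956 F2843
G01 X153.206 Y149.999 F2843
G01 X181.412 Y174.575 F2843
G01 X204.193 Y194.681 F2843
G01 X221.548 Y210.320 F2843
M5
G0 X0.000 Y0.000

Since the viewBox matches the mm dimensions, user units are millimetres directly. The only transform is the Y-flip y_m = 268.367 − y_svg.

Shape 1 is a line segment drawn with `<line>`. Its stroke #0000ff means cut at S822, F1019. After flipping Y the toolpath is (73.096,179.238) → (258.486,6.325).

Shape 2 is a quadratic bezier drawn with `<path>`. Its stroke #ff0000 means engrave at S397, F2843. After flipping Y the toolpath is (105.656,174.419) → (143.385,173.696) → (176.190,168.384) → (204.071,158.484) → (227.028,143.994) → (245.062,124.916).

Shape 3 is a quadratic bezier drawn with `<path>`. Its stroke #ff0000 means engrave at S397, F2843. After flipping Y the toolpath is (80.515,87.444) → (119.573,120.956) → (153.206,149.999) → (181.412,174.575) → (204.193,194.681) → (221.548,210.320).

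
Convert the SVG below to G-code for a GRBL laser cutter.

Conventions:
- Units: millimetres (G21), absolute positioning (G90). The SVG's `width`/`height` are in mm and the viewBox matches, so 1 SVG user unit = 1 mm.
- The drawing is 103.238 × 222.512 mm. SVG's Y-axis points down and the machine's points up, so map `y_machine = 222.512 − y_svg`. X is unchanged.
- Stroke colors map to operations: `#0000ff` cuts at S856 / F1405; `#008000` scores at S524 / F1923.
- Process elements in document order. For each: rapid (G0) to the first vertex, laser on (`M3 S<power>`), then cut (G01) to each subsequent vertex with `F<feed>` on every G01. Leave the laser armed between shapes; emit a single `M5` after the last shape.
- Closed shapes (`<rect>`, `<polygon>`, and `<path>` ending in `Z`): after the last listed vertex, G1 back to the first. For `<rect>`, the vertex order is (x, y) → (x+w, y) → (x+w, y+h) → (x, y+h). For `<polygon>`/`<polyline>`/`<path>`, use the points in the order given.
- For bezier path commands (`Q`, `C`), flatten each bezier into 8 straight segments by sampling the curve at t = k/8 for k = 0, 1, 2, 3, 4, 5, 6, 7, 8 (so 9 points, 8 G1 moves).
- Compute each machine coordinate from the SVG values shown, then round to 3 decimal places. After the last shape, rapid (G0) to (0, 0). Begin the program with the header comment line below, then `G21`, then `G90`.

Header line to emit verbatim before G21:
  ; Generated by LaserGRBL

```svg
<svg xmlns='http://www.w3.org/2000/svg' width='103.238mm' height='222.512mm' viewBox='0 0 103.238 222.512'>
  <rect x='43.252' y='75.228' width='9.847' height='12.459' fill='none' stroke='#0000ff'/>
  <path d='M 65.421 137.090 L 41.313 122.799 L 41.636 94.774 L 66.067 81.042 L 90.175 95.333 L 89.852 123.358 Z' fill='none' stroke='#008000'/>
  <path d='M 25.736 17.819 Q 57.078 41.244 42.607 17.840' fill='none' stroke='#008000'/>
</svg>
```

; Generated by LaserGRBL
G21
G90
G0 X43.252 Y147.284
M3 S856
G01 X53.099 Y147.284 F1405
G01 X53.099 Y134.825 F1405
G01 X43.252 Y134.825 F1405
G01 X43.252 Y147.284 F1405
G0 X65.421 Y85.422
M3 S524
G01 X41.313 Y99.713 F1923
G01 X41.636 Y127.738 F1923
G01 X66.067 Y141.470 F1923
G01 X90.175 Y127.179 F1923
G01 X89.852 Y99.154 F1923
G01 X65.421 Y85.422 F1923
G0 X25.736 Y204.693
M3 S524
G01 X32.856 Y199.568 F1923
G01 X38.544 Y195.907 F1923
G01 X42.800 Y193.710 F1923
G01 X45.625 Y192.975 F1923
G01 X47.018 Y193.704 F1923
G01 X46.979 Y195.897 F1923
G01 X45.509 Y199.553 F1923
G01 X42.607 Y204.672 F1923
M5
G0 X0.000 Y0.000

1 u = 1 mm; y_m = 222.512 − y.

[1] `<rect>` rectangle, #0000ff→cut S856 F1405: (43.252,147.284) → (53.099,147.284) → (53.099,134.825) → (43.252,134.825) → (43.252,147.284) (closed)

[2] `<path>` regular polygon, #008000→score S524 F1923: (65.421,85.422) → (41.313,99.713) → (41.636,127.738) → (66.067,141.470) → (90.175,127.179) → (89.852,99.154) → (65.421,85.422) (closed)

[3] `<path>` quadratic bezier, #008000→score S524 F1923: (25.736,204.693) → (32.856,199.568) → (38.544,195.907) → (42.800,193.710) → (45.625,192.975) → (47.018,193.704) → (46.979,195.897) → (45.509,199.553) → (42.607,204.672)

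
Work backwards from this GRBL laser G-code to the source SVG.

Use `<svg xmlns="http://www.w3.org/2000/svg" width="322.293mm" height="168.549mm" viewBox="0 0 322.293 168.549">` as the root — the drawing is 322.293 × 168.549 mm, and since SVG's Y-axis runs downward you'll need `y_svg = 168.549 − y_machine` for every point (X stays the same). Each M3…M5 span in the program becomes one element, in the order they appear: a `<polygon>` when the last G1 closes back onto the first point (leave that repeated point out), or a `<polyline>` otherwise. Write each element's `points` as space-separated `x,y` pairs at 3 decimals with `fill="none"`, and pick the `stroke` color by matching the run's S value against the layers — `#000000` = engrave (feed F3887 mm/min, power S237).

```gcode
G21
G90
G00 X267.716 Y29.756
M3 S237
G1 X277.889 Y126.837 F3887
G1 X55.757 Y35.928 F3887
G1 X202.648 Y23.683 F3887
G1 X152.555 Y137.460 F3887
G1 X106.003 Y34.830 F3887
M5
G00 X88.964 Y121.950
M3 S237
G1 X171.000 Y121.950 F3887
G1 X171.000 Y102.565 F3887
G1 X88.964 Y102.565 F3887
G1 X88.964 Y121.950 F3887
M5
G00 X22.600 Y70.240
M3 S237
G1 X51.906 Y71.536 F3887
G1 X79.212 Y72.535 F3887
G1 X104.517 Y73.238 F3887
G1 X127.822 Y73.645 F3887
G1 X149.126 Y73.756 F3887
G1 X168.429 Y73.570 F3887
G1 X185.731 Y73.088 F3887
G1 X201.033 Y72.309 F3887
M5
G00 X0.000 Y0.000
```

Each laser-on run becomes one SVG element. Flip Y back into SVG space with y_svg = 168.549 − y_machine. Every run uses S237, so all elements get stroke `#000000` (engrave).

Run 1: The run is open, so emit a `<polyline>` with points (Y-flipped): 267.716,138.793 277.889,41.712 55.757,132.621 202.648,144.866 152.555,31.089 106.003,133.719.

Run 2: The run returns to its start, so emit a `<polygon>` with points (Y-flipped): 88.964,46.599 171.000,46.599 171.000,65.984 88.964,65.984.

Run 3: The run is open, so emit a `<polyline>` with points (Y-flipped): 22.600,98.309 51.906,97.013 79.212,96.014 104.517,95.311 127.822,94.904 149.126,94.793 168.429,94.979 185.731,95.461 201.033,96.240.

<svg xmlns="http://www.w3.org/2000/svg" width="322.293mm" height="168.549mm" viewBox="0 0 322.293 168.549">
  <polyline points="267.716,138.793 277.889,41.712 55.757,132.621 202.648,144.866 152.555,31.089 106.003,133.719" fill="none" stroke="#000000"/>
  <polygon points="88.964,46.599 171.000,46.599 171.000,65.984 88.964,65.984" fill="none" stroke="#000000"/>
  <polyline points="22.600,98.309 51.906,97.013 79.212,96.014 104.517,95.311 127.822,94.904 149.126,94.793 168.429,94.979 185.731,95.461 201.033,96.240" fill="none" stroke="#000000"/>
</svg>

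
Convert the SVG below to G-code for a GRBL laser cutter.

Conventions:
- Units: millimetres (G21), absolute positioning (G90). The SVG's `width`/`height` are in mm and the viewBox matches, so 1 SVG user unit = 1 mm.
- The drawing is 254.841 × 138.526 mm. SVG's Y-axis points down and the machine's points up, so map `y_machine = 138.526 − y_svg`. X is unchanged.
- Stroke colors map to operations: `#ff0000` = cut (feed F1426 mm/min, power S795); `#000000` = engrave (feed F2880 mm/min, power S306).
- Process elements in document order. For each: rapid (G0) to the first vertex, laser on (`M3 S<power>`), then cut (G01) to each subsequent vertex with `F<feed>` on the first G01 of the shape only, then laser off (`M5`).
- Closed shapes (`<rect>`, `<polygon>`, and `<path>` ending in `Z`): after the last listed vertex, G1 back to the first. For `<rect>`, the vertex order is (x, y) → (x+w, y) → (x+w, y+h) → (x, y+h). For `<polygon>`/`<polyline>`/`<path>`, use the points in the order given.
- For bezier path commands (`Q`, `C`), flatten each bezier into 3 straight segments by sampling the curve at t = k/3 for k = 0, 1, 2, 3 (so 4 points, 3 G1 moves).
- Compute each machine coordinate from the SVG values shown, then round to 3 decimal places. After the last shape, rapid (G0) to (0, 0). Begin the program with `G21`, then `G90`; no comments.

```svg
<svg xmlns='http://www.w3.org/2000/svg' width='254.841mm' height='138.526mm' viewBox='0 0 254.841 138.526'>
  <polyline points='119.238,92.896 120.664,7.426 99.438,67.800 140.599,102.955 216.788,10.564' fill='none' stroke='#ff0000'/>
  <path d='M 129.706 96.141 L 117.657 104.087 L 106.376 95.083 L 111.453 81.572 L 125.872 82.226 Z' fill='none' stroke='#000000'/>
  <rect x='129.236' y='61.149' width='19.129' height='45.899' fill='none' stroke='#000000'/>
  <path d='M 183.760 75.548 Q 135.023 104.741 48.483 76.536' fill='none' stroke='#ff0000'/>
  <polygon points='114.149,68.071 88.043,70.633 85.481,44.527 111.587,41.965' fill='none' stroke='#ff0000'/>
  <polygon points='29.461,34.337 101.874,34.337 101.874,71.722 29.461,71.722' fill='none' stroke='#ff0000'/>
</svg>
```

1 u = 1 mm; y_m = 138.526 − y.

[1] `<polyline>` open polyline, #ff0000→cut S795 F1426: (119.238,45.630) → (120.664,131.100) → (99.438,70.726) → (140.599,35.571) → (216.788,127.962)

[2] `<path>` regular polygon, #000000→engrave S306 F2880: (129.706,42.385) → (117.657,34.439) → (106.376,43.443) → (111.453,56.954) → (125.872,56.300) → (129.706,42.385) (closed)

[3] `<rect>` rectangle, #000000→engrave S306 F2880: (129.236,77.377) → (148.365,77.377) → (148.365,31.478) → (129.236,31.478) → (129.236,77.377) (closed)

[4] `<path>` quadratic bezier, #ff0000→cut S795 F1426: (183.760,62.978) → (147.068,49.894) → (101.976,49.564) → (48.483,61.990)

[5] `<polygon>` regular polygon, #ff0000→cut S795 F1426: (114.149,70.455) → (88.043,67.893) → (85.481,93.999) → (111.587,96.561) → (114.149,70.455) (closed)

[6] `<polygon>` rectangle, #ff0000→cut S795 F1426: (29.461,104.189) → (101.874,104.189) → (101.874,66.804) → (29.461,66.804) → (29.461,104.189) (closed)

G21
G90
G0 X119.238 Y45.630
M3 S795
G01 X120.664 Y131.100 F1426
G01 X99.438 Y70.726
G01 X140.599 Y35.571
G01 X216.788 Y127.962
M5
G0 X129.706 Y42.385
M3 S306
G01 X117.657 Y34.439 F2880
G01 X106.376 Y43.443
G01 X111.453 Y56.954
G01 X125.872 Y56.300
G01 X129.706 Y42.385
M5
G0 X129.236 Y77.377
M3 S306
G01 X148.365 Y77.377 F2880
G01 X148.365 Y31.478
G01 X129.236 Y31.478
G01 X129.236 Y77.377
M5
G0 X183.760 Y62.978
M3 S795
G01 X147.068 Y49.894 F1426
G01 X101.976 Y49.564
G01 X48.483 Y61.990
M5
G0 X114.149 Y70.455
M3 S795
G01 X88.043 Y67.893 F1426
G01 X85.481 Y93.999
G01 X111.587 Y96.561
G01 X114.149 Y70.455
M5
G0 X29.461 Y104.189
M3 S795
G01 X101.874 Y104.189 F1426
G01 X101.874 Y66.804
G01 X29.461 Y66.804
G01 X29.461 Y104.189
M5
G0 X0.000 Y0.000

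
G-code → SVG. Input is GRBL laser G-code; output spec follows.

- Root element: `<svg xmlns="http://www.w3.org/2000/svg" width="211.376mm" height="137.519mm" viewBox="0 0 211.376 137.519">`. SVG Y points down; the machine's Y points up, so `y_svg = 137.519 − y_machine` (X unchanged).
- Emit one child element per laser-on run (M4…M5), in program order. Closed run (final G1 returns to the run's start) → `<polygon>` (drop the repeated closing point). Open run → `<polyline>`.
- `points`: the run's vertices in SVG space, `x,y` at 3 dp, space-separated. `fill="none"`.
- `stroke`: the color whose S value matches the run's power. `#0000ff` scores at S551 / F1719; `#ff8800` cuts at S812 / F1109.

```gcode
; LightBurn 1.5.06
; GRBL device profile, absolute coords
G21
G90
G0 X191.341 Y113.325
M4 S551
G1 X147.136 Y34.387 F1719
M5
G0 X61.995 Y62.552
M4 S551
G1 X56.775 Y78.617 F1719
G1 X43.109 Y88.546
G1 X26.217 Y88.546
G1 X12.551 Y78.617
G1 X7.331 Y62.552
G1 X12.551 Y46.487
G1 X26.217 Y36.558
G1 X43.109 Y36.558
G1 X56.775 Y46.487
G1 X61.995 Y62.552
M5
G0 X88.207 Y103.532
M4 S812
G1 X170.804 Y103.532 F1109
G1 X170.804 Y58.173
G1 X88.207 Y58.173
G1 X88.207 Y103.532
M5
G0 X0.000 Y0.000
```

<svg xmlns="http://www.w3.org/2000/svg" width="211.376mm" height="137.519mm" viewBox="0 0 211.376 137.519">
  <polyline points="191.341,24.194 147.136,103.132" fill="none" stroke="#0000ff"/>
  <polygon points="61.995,74.967 56.775,58.902 43.109,48.973 26.217,48.973 12.551,58.902 7.331,74.967 12.551,91.032 26.217,100.961 43.109,100.961 56.775,91.032" fill="none" stroke="#0000ff"/>
  <polygon points="88.207,33.987 170.804,33.987 170.804,79.346 88.207,79.346" fill="none" stroke="#ff8800"/>
</svg>

y_svg = 137.519 − y_m.

[1] S551→`#0000ff` (score); open run; points: 191.341,24.194 147.136,103.132

[2] S551→`#0000ff` (score); closed run; points: 61.995,74.967 56.775,58.902 43.109,48.973 26.217,48.973 12.551,58.902 7.331,74.967 12.551,91.032 26.217,100.961 43.109,100.961 56.775,91.032

[3] S812→`#ff8800` (cut); closed run; points: 88.207,33.987 170.804,33.987 170.804,79.346 88.207,79.346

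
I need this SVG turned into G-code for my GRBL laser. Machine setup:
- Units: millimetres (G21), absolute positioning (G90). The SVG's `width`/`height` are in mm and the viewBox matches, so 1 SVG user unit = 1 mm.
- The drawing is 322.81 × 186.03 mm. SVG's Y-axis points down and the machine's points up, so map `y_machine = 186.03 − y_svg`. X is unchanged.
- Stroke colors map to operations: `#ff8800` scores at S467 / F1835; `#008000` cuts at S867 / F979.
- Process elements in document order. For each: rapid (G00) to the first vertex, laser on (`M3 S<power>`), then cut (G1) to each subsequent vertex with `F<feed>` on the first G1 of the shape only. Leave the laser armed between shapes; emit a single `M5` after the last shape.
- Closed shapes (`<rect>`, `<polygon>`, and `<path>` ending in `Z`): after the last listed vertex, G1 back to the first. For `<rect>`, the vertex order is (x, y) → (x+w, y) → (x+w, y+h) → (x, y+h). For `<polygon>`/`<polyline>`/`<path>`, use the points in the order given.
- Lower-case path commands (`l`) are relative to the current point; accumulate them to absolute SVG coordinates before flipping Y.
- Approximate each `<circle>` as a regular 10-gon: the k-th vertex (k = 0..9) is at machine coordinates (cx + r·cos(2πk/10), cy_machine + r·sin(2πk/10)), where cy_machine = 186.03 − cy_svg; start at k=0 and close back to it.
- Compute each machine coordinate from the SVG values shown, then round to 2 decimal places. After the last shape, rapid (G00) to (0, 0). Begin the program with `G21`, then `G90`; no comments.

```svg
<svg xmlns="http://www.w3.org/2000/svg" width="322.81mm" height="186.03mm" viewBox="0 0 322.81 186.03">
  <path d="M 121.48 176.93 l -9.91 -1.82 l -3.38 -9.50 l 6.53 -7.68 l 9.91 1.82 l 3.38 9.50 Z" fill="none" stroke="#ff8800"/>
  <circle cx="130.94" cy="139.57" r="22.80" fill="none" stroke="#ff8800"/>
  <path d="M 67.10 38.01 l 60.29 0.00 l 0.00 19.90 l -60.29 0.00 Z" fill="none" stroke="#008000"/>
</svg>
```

G21
G90
G00 X121.48 Y9.10
M3 S467
G1 X111.57 Y10.92 F1835
G1 X108.19 Y20.42
G1 X114.72 Y28.10
G1 X124.63 Y26.28
G1 X128.01 Y16.78
G1 X121.48 Y9.10
G00 X153.74 Y46.46
M3 S467
G1 X149.39 Y59.86 F1835
G1 X137.99 Y68.14
G1 X123.89 Y68.14
G1 X112.49 Y59.86
G1 X108.14 Y46.46
G1 X112.49 Y33.06
G1 X123.89 Y24.78
G1 X137.99 Y24.78
G1 X149.39 Y33.06
G1 X153.74 Y46.46
G00 X67.10 Y148.02
M3 S867
G1 X127.39 Y148.02 F979
G1 X127.39 Y128.12
G1 X67.10 Y128.12
G1 X67.10 Y148.02
M5
G00 X0.00 Y0.00

1 u = 1 mm; y_m = 186.03 − y.

[1] `<path>` regular polygon, #ff8800→score S467 F1835: (121.48,9.10) → (111.57,10.92) → (108.19,20.42) → (114.72,28.10) → (124.63,26.28) → (128.01,16.78) → (121.48,9.10) (closed)

[2] `<circle>` circle, #ff8800→score S467 F1835: (153.74,46.46) → (149.39,59.86) → (137.99,68.14) → (123.89,68.14) → (112.49,59.86) → (108.14,46.46) → (112.49,33.06) → (123.89,24.78) → (137.99,24.78) → (149.39,33.06) → (153.74,46.46) (closed)

[3] `<path>` rectangle, #008000→cut S867 F979: (67.10,148.02) → (127.39,148.02) → (127.39,128.12) → (67.10,128.12) → (67.10,148.02) (closed)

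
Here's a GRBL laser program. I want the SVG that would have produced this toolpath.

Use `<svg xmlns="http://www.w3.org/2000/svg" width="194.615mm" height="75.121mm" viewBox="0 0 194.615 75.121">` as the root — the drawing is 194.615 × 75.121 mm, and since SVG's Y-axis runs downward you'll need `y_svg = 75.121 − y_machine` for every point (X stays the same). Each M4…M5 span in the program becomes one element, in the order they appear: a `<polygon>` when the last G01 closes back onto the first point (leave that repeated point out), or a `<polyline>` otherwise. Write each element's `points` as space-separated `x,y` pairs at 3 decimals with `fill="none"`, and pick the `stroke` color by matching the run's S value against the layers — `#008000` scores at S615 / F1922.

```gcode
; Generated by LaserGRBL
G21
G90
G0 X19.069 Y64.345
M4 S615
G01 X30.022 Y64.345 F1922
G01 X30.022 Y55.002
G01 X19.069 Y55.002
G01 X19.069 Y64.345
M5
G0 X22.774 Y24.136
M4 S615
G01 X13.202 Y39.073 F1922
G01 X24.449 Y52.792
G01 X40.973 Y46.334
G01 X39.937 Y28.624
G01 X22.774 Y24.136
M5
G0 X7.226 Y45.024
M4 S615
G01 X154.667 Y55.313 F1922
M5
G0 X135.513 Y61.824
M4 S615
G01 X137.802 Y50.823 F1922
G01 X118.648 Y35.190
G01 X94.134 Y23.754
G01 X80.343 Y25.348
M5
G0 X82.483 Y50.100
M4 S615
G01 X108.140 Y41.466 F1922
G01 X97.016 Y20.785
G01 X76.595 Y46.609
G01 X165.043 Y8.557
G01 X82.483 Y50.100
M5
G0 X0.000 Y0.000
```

<svg xmlns="http://www.w3.org/2000/svg" width="194.615mm" height="75.121mm" viewBox="0 0 194.615 75.121">
  <polygon points="19.069,10.776 30.022,10.776 30.022,20.119 19.069,20.119" fill="none" stroke="#008000"/>
  <polygon points="22.774,50.985 13.202,36.048 24.449,22.329 40.973,28.787 39.937,46.497" fill="none" stroke="#008000"/>
  <polyline points="7.226,30.097 154.667,19.808" fill="none" stroke="#008000"/>
  <polyline points="135.513,13.297 137.802,24.298 118.648,39.931 94.134,51.367 80.343,49.773" fill="none" stroke="#008000"/>
  <polygon points="82.483,25.021 108.140,33.655 97.016,54.336 76.595,28.512 165.043,66.564" fill="none" stroke="#008000"/>
</svg>

Each laser-on run becomes one SVG element. Flip Y back into SVG space with y_svg = 75.121 − y_machine. Every run uses S615, so all elements get stroke `#008000` (score).

Run 1: The run returns to its start, so emit a `<polygon>` with points (Y-flipped): 19.069,10.776 30.022,10.776 30.022,20.119 19.069,20.119.

Run 2: The run returns to its start, so emit a `<polygon>` with points (Y-flipped): 22.774,50.985 13.202,36.048 24.449,22.329 40.973,28.787 39.937,46.497.

Run 3: The run is open, so emit a `<polyline>` with points (Y-flipped): 7.226,30.097 154.667,19.808.

Run 4: The run is open, so emit a `<polyline>` with points (Y-flipped): 135.513,13.297 137.802,24.298 118.648,39.931 94.134,51.367 80.343,49.773.

Run 5: The run returns to its start, so emit a `<polygon>` with points (Y-flipped): 82.483,25.021 108.140,33.655 97.016,54.336 76.595,28.512 165.043,66.564.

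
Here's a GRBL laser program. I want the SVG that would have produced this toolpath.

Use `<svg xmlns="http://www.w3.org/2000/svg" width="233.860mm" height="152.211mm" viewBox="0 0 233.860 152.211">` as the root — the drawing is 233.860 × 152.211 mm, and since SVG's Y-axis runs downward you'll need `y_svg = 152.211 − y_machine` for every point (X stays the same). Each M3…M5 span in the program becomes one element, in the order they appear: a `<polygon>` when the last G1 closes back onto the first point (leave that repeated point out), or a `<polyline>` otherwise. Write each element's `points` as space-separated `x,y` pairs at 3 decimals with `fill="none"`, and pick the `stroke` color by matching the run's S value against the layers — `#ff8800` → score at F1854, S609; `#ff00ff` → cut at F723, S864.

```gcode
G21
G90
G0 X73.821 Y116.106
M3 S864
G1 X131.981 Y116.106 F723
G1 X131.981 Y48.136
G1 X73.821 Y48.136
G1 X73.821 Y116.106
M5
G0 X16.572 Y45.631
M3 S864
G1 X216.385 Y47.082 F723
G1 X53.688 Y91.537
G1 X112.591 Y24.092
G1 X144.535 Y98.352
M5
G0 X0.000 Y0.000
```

Machine Y-up, SVG Y-down with viewBox height 152.211, so y_svg = 152.211 − y_machine; X carries over. Every run uses S864, so all elements get stroke `#ff00ff` (cut).

Run 1: The run returns to its start, so emit a `<polygon>` with points (Y-flipped): 73.821,36.105 131.981,36.105 131.981,104.075 73.821,104.075.

Run 2: The run is open, so emit a `<polyline>` with points (Y-flipped): 16.572,106.580 216.385,105.129 53.688,60.674 112.591,128.119 144.535,53.859.

<svg xmlns="http://www.w3.org/2000/svg" width="233.860mm" height="152.211mm" viewBox="0 0 233.860 152.211">
  <polygon points="73.821,36.105 131.981,36.105 131.981,104.075 73.821,104.075" fill="none" stroke="#ff00ff"/>
  <polyline points="16.572,106.580 216.385,105.129 53.688,60.674 112.591,128.119 144.535,53.859" fill="none" stroke="#ff00ff"/>
</svg>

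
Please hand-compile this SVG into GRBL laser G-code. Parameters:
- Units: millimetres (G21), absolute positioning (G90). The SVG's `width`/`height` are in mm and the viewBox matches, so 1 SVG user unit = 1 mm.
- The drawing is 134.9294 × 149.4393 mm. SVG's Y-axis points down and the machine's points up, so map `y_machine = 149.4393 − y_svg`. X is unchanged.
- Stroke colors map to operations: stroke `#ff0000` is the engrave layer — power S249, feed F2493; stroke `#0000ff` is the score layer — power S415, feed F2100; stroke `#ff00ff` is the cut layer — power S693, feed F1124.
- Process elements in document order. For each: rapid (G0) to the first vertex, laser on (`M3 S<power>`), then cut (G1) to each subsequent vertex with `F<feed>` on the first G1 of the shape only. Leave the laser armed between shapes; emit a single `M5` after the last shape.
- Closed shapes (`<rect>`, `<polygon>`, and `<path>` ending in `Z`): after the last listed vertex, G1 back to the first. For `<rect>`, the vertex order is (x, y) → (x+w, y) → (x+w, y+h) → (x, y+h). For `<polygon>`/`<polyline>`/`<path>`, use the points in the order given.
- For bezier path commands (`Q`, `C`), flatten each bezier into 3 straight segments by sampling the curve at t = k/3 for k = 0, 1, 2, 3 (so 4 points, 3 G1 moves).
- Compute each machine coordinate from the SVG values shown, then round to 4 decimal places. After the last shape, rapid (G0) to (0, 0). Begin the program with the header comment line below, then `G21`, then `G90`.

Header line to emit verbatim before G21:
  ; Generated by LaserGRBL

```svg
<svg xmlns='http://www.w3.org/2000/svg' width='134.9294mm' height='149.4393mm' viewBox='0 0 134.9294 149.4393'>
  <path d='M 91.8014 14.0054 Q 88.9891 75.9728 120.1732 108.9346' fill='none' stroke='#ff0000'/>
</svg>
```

; Generated by LaserGRBL
G21
G90
G0 X91.8014 Y135.4339
M3 S249
G1 X93.7039 Y97.3451 F2493
G1 X103.1612 Y65.7021
G1 X120.1732 Y40.5047
M5
G0 X0.0000 Y0.0000

viewBox `0 0 134.9294 149.4393` with mm width/height → 1 unit = 1 mm. Flip: y_m = 149.4393 − y_svg.

**Shape 1** — `<path>` quadratic bezier, stroke `#ff0000` → engrave (S249, F2493). Control points (SVG): P0=(91.8014,14.0054), P1=(88.9891,75.9728), P2=(120.1732,108.9346); sampled at t=k/3. Machine vertices: (91.8014,135.4339) → (93.7039,97.3451) → (103.1612,65.7021) → (120.1732,40.5047). Open path.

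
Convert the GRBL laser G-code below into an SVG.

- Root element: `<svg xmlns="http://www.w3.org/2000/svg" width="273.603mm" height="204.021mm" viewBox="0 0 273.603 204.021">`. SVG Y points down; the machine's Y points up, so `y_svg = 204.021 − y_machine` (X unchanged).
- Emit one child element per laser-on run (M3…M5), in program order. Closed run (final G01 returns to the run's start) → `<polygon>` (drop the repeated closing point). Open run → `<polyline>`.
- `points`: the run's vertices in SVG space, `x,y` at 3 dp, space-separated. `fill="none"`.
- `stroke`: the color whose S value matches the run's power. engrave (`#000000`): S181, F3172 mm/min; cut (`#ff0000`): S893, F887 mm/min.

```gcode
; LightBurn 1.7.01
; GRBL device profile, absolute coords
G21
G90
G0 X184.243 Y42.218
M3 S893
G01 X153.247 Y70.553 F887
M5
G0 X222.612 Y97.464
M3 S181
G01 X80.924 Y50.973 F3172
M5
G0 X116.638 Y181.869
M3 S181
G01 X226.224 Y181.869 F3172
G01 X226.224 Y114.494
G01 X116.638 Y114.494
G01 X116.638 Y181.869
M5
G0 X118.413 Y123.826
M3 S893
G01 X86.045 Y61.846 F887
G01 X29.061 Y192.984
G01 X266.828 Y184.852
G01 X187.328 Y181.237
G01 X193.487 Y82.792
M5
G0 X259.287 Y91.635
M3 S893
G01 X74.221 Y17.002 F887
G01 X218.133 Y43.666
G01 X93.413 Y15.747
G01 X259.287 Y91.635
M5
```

<svg xmlns="http://www.w3.org/2000/svg" width="273.603mm" height="204.021mm" viewBox="0 0 273.603 204.021">
  <polyline points="184.243,161.803 153.247,133.468" fill="none" stroke="#ff0000"/>
  <polyline points="222.612,106.557 80.924,153.048" fill="none" stroke="#000000"/>
  <polygon points="116.638,22.152 226.224,22.152 226.224,89.527 116.638,89.527" fill="none" stroke="#000000"/>
  <polyline points="118.413,80.195 86.045,142.175 29.061,11.037 266.828,19.169 187.328,22.784 193.487,121.229" fill="none" stroke="#ff0000"/>
  <polygon points="259.287,112.386 74.221,187.019 218.133,160.355 93.413,188.274" fill="none" stroke="#ff0000"/>
</svg>

Each laser-on run becomes one SVG element. Flip Y back into SVG space with y_svg = 204.021 − y_machine.

Run 1: the run's S893 means `#ff0000` (cut). The run is open, so emit a `<polyline>` with points (Y-flipped): 184.243,161.803 153.247,133.468.

Run 2: S181 ⇒ engrave layer `#000000`. The run is open, so emit a `<polyline>` with points (Y-flipped): 222.612,106.557 80.924,153.048.

Run 3: power S181 maps to stroke `#000000` (engrave). The run returns to its start, so emit a `<polygon>` with points (Y-flipped): 116.638,22.152 226.224,22.152 226.224,89.527 116.638,89.527.

Run 4: the run's S893 means `#ff0000` (cut). The run is open, so emit a `<polyline>` with points (Y-flipped): 118.413,80.195 86.045,142.175 29.061,11.037 266.828,19.169 187.328,22.784 193.487,121.229.

Run 5: S893 ⇒ cut layer `#ff0000`. The run returns to its start, so emit a `<polygon>` with points (Y-flipped): 259.287,112.386 74.221,187.019 218.133,160.355 93.413,188.274.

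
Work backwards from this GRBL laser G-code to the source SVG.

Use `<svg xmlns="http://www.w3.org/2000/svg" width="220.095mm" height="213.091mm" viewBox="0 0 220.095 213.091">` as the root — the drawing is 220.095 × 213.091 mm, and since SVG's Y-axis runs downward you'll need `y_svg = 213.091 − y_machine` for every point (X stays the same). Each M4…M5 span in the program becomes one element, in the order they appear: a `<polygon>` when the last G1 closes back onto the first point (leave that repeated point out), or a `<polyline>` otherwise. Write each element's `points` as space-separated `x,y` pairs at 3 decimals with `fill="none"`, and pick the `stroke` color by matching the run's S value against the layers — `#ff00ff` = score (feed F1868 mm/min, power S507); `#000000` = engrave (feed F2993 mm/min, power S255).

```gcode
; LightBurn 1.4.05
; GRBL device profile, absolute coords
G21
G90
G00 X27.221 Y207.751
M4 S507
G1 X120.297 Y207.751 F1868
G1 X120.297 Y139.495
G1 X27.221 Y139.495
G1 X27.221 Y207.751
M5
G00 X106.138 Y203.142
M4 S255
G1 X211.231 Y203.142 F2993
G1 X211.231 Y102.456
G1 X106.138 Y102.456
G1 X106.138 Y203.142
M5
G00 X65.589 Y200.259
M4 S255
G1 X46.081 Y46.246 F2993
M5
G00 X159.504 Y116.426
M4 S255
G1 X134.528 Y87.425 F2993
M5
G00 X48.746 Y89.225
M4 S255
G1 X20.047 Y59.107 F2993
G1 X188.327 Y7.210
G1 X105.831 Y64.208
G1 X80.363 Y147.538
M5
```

Machine Y-up, SVG Y-down with viewBox height 213.091, so y_svg = 213.091 − y_machine; X carries over.

Run 1: S507 ⇒ score layer `#ff00ff`. The run returns to its start, so emit a `<polygon>` with points (Y-flipped): 27.221,5.340 120.297,5.340 120.297,73.596 27.221,73.596.

Run 2: power S255 maps to stroke `#000000` (engrave). The run returns to its start, so emit a `<polygon>` with points (Y-flipped): 106.138,9.949 211.231,9.949 211.231,110.635 106.138,110.635.

Run 3: power S255 maps to stroke `#000000` (engrave). The run is open, so emit a `<polyline>` with points (Y-flipped): 65.589,12.832 46.081,166.845.

Run 4: power S255 maps to stroke `#000000` (engrave). The run is open, so emit a `<polyline>` with points (Y-flipped): 159.504,96.665 134.528,125.666.

Run 5: power S255 maps to stroke `#000000` (engrave). The run is open, so emit a `<polyline>` with points (Y-flipped): 48.746,123.866 20.047,153.984 188.327,205.881 105.831,148.883 80.363,65.553.

<svg xmlns="http://www.w3.org/2000/svg" width="220.095mm" height="213.091mm" viewBox="0 0 220.095 213.091">
  <polygon points="27.221,5.340 120.297,5.340 120.297,73.596 27.221,73.596" fill="none" stroke="#ff00ff"/>
  <polygon points="106.138,9.949 211.231,9.949 211.231,110.635 106.138,110.635" fill="none" stroke="#000000"/>
  <polyline points="65.589,12.832 46.081,166.845" fill="none" stroke="#000000"/>
  <polyline points="159.504,96.665 134.528,125.666" fill="none" stroke="#000000"/>
  <polyline points="48.746,123.866 20.047,153.984 188.327,205.881 105.831,148.883 80.363,65.553" fill="none" stroke="#000000"/>
</svg>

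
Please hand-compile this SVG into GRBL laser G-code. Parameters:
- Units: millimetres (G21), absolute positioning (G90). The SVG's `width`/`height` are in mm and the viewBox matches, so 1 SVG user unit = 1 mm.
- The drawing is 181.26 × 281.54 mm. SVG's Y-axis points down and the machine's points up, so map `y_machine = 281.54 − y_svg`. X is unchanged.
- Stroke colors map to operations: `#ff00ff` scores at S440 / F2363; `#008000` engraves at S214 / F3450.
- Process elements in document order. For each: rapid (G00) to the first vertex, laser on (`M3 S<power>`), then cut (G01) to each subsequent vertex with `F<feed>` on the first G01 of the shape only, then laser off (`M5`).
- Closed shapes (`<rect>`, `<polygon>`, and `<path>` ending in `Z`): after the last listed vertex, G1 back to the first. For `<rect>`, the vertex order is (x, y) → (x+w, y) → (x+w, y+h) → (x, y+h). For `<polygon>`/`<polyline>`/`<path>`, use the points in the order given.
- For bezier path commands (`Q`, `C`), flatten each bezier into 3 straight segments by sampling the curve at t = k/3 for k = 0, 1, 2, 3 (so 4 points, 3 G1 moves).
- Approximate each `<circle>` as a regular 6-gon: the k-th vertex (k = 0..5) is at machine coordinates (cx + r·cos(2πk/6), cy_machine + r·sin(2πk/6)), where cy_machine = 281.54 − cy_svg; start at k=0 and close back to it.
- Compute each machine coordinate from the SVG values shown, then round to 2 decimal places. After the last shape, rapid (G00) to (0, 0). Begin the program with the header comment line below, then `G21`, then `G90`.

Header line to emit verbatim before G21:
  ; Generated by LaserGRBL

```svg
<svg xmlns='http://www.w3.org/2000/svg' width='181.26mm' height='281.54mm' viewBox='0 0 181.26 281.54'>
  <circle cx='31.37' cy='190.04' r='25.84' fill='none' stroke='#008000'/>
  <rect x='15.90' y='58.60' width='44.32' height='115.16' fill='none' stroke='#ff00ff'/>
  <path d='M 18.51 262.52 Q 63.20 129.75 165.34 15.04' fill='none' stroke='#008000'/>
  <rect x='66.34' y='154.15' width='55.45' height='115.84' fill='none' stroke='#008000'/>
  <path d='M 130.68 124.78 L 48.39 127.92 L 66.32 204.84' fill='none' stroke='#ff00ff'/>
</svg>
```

; Generated by LaserGRBL
G21
G90
G00 X57.21 Y91.50
M3 S214
G01 X44.29 Y113.88 F3450
G01 X18.45 Y113.88
G01 X5.53 Y91.50
G01 X18.45 Y69.12
G01 X44.29 Y69.12
G01 X57.21 Y91.50
M5
G00 X15.90 Y222.94
M3 S440
G01 X60.22 Y222.94 F2363
G01 X60.22 Y107.78
G01 X15.90 Y107.78
G01 X15.90 Y222.94
M5
G00 X18.51 Y19.02
M3 S214
G01 X54.69 Y105.53 F3450
G01 X103.63 Y188.02
G01 X165.34 Y266.50
M5
G00 X66.34 Y127.39
M3 S214
G01 X121.79 Y127.39 F3450
G01 X121.79 Y11.55
G01 X66.34 Y11.55
G01 X66.34 Y127.39
M5
G00 X130.68 Y156.76
M3 S440
G01 X48.39 Y153.62 F2363
G01 X66.32 Y76.70
M5
G00 X0.00 Y0.00

viewBox `0 0 181.26 281.54` with mm width/height → 1 unit = 1 mm. Flip: y_m = 281.54 − y_svg.

**Shape 1** — `<circle>` circle, stroke `#008000` → engrave (S214, F3450). Machine vertices: (57.21,91.50) → (44.29,113.88) → (18.45,113.88) → (5.53,91.50) → (18.45,69.12) → (44.29,69.12) → (57.21,91.50). Closed: final G1 returns to the first vertex.

**Shape 2** — `<rect>` rectangle, stroke `#ff00ff` → score (S440, F2363). Machine vertices: (15.90,222.94) → (60.22,222.94) → (60.22,107.78) → (15.90,107.78) → (15.90,222.94). Closed: final G1 returns to the first vertex.

**Shape 3** — `<path>` quadratic bezier, stroke `#008000` → engrave (S214, F3450). Control points (SVG): P0=(18.51,262.52), P1=(63.20,129.75), P2=(165.34,15.04); sampled at t=k/3. Machine vertices: (18.51,19.02) → (54.69,105.53) → (103.63,188.02) → (165.34,266.50). Open path.

**Shape 4** — `<rect>` rectangle, stroke `#008000` → engrave (S214, F3450). Machine vertices: (66.34,127.39) → (121.79,127.39) → (121.79,11.55) → (66.34,11.55) → (66.34,127.39). Closed: final G1 returns to the first vertex.

**Shape 5** — `<path>` open polyline, stroke `#ff00ff` → score (S440, F2363). Machine vertices: (130.68,156.76) → (48.39,153.62) → (66.32,76.70). Open path.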